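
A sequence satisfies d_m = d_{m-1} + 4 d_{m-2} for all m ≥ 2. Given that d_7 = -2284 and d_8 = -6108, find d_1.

Rearranging, d_{m-2} = (d_m - d_{m-1}) / 4.
d_6 = (-6108 - (-2284)) / 4 = -3824/4 = -956
d_5 = (-2284 - (-956)) / 4 = -1328/4 = -332
d_4 = (-956 - (-332)) / 4 = -624/4 = -156
d_3 = (-332 - (-156)) / 4 = -176/4 = -44
d_2 = (-156 - (-44)) / 4 = -112/4 = -28
d_1 = (-44 - (-28)) / 4 = -16/4 = -4

-4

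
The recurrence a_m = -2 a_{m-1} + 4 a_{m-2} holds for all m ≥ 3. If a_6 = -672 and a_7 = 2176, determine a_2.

-6

Rearranging, a_{m-2} = (a_m + 2 a_{m-1}) / 4.
a_5 = (2176 + 2(-672)) / 4 = 832/4 = 208
a_4 = (-672 + 2(208)) / 4 = -256/4 = -64
a_3 = (208 + 2(-64)) / 4 = 80/4 = 20
a_2 = (-64 + 2(20)) / 4 = -24/4 = -6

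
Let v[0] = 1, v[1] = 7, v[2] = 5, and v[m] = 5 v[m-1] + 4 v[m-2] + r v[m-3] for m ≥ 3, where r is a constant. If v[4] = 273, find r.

v[3] = 53 + r
v[4] = 285 + 12r
So 285 + 12r = 273, giving r = -1.

-1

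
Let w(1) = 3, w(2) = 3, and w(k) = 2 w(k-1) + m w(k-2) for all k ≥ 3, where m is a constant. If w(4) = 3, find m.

-1

w(3) = 6 + 3m
w(4) = 12 + 9m
So 12 + 9m = 3, giving m = -1.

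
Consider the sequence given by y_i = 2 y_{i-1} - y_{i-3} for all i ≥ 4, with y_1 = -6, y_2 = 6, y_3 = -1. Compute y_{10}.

24

y_4 = 2·(-1) - (-6) = 4
y_5 = 2·4 - 6 = 2
y_6 = 2·2 - (-1) = 5
y_7 = 2·5 - 4 = 6
y_8 = 2·6 - 2 = 10
y_9 = 2·10 - 5 = 15
y_{10} = 2·15 - 6 = 24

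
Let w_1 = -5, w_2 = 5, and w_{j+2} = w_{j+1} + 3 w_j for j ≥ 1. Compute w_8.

w_3 = 5 + 3·(-5) = -10
w_4 = (-10) + 3·5 = 5
w_5 = 5 + 3·(-10) = -25
w_6 = (-25) + 3·5 = -10
w_7 = (-10) + 3·(-25) = -85
w_8 = (-85) + 3·(-10) = -115

-115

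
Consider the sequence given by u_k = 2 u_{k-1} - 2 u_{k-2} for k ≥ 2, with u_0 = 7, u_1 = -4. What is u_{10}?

u_2 = 2*(-4) - 2*7 = -22
u_3 = 2*(-22) - 2*(-4) = -36
u_4 = 2*(-36) - 2*(-22) = -28
u_5 = 2*(-28) - 2*(-36) = 16
u_6 = 2*16 - 2*(-28) = 88
u_7 = 2*88 - 2*16 = 144
u_8 = 2*144 - 2*88 = 112
u_9 = 2*112 - 2*144 = -64
u_{10} = 2*(-64) - 2*112 = -352

-352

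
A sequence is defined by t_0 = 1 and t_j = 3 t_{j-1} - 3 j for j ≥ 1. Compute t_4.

-93

t_1 = 3(1) - 3 = 0
t_2 = 3(0) - 6 = -6
t_3 = 3(-6) - 9 = -27
t_4 = 3(-27) - 12 = -93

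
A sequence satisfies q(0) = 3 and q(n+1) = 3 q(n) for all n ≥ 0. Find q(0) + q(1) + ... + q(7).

9840

q(1) = 3*3 = 9
q(2) = 3*9 = 27
q(3) = 3*27 = 81
q(4) = 3*81 = 243
q(5) = 3*243 = 729
q(6) = 3*729 = 2187
q(7) = 3*2187 = 6561
Sum = 3 + 9 + 27 + 81 + 243 + 729 + 2187 + 6561 = 9840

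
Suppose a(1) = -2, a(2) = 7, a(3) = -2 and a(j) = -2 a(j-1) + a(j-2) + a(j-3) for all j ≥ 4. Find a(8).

160

a(4) = -2(-2) + 7 + (-2) = 9
a(5) = -2(9) + (-2) + 7 = -13
a(6) = -2(-13) + 9 + (-2) = 33
a(7) = -2(33) + (-13) + 9 = -70
a(8) = -2(-70) + 33 + (-13) = 160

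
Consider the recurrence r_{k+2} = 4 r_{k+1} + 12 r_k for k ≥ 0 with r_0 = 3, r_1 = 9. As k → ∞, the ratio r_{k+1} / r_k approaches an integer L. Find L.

The characteristic equation is r^2 - 4r - 12 = 0, which factors as (r - 6)(r + 2) = 0.
So the roots are 6 and -2. Since |6| > |-2| and the coefficient of 6^k is non-zero, the ratio tends to 6.

6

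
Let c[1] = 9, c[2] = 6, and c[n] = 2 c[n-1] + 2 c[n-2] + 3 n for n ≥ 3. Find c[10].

45972

c[3] = 2·6 + 2·9 + 9 = 39
c[4] = 2·39 + 2·6 + 12 = 102
c[5] = 2·102 + 2·39 + 15 = 297
c[6] = 2·297 + 2·102 + 18 = 816
c[7] = 2·816 + 2·297 + 21 = 2247
c[8] = 2·2247 + 2·816 + 24 = 6150
c[9] = 2·6150 + 2·2247 + 27 = 16821
c[10] = 2·16821 + 2·6150 + 30 = 45972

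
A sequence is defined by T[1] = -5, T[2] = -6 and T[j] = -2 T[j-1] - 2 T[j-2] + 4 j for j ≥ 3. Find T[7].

-116

T[3] = -2*(-6) - 2*(-5) + 12 = 34
T[4] = -2*34 - 2*(-6) + 16 = -40
T[5] = -2*(-40) - 2*34 + 20 = 32
T[6] = -2*32 - 2*(-40) + 24 = 40
T[7] = -2*40 - 2*32 + 28 = -116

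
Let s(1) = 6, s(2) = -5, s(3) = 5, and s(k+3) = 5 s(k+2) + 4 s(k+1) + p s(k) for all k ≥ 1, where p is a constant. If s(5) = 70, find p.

s(4) = 5 + 6p
s(5) = 45 + 25p
So 45 + 25p = 70, giving p = 1.

1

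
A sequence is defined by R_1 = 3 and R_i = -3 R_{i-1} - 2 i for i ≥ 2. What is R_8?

-8479

R_2 = -3·3 - 4 = -13
R_3 = -3·(-13) - 6 = 33
R_4 = -3·33 - 8 = -107
R_5 = -3·(-107) - 10 = 311
R_6 = -3·311 - 12 = -945
R_7 = -3·(-945) - 14 = 2821
R_8 = -3·2821 - 16 = -8479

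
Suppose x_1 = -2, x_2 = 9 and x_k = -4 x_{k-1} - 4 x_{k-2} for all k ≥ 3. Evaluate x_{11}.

-27648

x_3 = -4*9 - 4*(-2) = -28
x_4 = -4*(-28) - 4*9 = 76
x_5 = -4*76 - 4*(-28) = -192
x_6 = -4*(-192) - 4*76 = 464
x_7 = -4*464 - 4*(-192) = -1088
x_8 = -4*(-1088) - 4*464 = 2496
x_9 = -4*2496 - 4*(-1088) = -5632
x_{10} = -4*(-5632) - 4*2496 = 12544
x_{11} = -4*12544 - 4*(-5632) = -27648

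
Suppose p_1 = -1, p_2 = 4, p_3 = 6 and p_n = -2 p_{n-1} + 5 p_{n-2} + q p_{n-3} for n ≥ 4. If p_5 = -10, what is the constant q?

-4

p_4 = 8 - q
p_5 = 14 + 6q
So 14 + 6q = -10, giving q = -4.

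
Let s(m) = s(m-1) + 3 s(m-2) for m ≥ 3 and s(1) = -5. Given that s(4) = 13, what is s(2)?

Let s(2) = w.
s(3) = -15 + w
s(4) = -15 + 4w
So -15 + 4w = 13, giving w = 7.

7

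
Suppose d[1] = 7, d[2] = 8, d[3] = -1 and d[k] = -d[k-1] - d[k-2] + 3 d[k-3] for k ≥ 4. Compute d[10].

320

d[4] = -(-1) - 8 + 3*7 = 14
d[5] = -14 - (-1) + 3*8 = 11
d[6] = -11 - 14 + 3*(-1) = -28
d[7] = -(-28) - 11 + 3*14 = 59
d[8] = -59 - (-28) + 3*11 = 2
d[9] = -2 - 59 + 3*(-28) = -145
d[10] = -(-145) - 2 + 3*59 = 320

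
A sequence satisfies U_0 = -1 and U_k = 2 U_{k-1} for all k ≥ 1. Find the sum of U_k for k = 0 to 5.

U_1 = 2·(-1) = -2
U_2 = 2·(-2) = -4
U_3 = 2·(-4) = -8
U_4 = 2·(-8) = -16
U_5 = 2·(-16) = -32
Sum = (-1) + (-2) + (-4) + (-8) + (-16) + (-32) = -63

-63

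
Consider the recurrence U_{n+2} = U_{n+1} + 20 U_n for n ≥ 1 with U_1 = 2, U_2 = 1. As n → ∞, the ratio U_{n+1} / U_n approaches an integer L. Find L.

5

The characteristic equation is r^2 - r - 20 = 0, which factors as (r - 5)(r + 4) = 0.
So the roots are 5 and -4. Since |5| > |-4| and the coefficient of 5^n is non-zero, the ratio tends to 5.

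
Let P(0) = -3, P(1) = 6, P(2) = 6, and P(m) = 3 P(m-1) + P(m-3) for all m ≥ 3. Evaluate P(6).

P(3) = 3·6 + (-3) = 15
P(4) = 3·15 + 6 = 51
P(5) = 3·51 + 6 = 159
P(6) = 3·159 + 15 = 492

492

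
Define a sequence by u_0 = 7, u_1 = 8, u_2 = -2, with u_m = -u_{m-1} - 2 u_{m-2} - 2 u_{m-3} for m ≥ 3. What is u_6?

u_3 = -(-2) - 2·8 - 2·7 = -28
u_4 = -(-28) - 2·(-2) - 2·8 = 16
u_5 = -16 - 2·(-28) - 2·(-2) = 44
u_6 = -44 - 2·16 - 2·(-28) = -20

-20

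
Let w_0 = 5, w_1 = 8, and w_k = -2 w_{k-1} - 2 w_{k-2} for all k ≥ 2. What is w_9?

w_2 = -2(8) - 2(5) = -26
w_3 = -2(-26) - 2(8) = 36
w_4 = -2(36) - 2(-26) = -20
w_5 = -2(-20) - 2(36) = -32
w_6 = -2(-32) - 2(-20) = 104
w_7 = -2(104) - 2(-32) = -144
w_8 = -2(-144) - 2(104) = 80
w_9 = -2(80) - 2(-144) = 128

128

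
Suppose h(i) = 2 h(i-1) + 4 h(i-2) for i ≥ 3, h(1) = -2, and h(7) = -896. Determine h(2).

-1

Let h(2) = z.
h(3) = -8 + 2z
h(4) = -16 + 8z
h(5) = -64 + 24z
h(6) = -192 + 80z
h(7) = -640 + 256z
So -640 + 256z = -896, giving z = -1.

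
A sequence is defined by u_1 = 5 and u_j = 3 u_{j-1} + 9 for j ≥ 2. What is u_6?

2304

u_2 = 3(5) + 9 = 24
u_3 = 3(24) + 9 = 81
u_4 = 3(81) + 9 = 252
u_5 = 3(252) + 9 = 765
u_6 = 3(765) + 9 = 2304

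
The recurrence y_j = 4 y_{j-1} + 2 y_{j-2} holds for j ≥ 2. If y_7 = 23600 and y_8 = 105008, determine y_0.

3

Rearranging, y_{j-2} = (y_j - 4 y_{j-1}) / 2.
y_6 = (105008 - 4*23600) / 2 = 10608/2 = 5304
y_5 = (23600 - 4*5304) / 2 = 2384/2 = 1192
y_4 = (5304 - 4*1192) / 2 = 536/2 = 268
y_3 = (1192 - 4*268) / 2 = 120/2 = 60
y_2 = (268 - 4*60) / 2 = 28/2 = 14
y_1 = (60 - 4*14) / 2 = 4/2 = 2
y_0 = (14 - 4*2) / 2 = 6/2 = 3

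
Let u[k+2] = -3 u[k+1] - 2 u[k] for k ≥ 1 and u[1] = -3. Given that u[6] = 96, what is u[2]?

6

Let u[2] = y.
u[3] = 6 - 3y
u[4] = -18 + 7y
u[5] = 42 - 15y
u[6] = -90 + 31y
So -90 + 31y = 96, giving y = 6.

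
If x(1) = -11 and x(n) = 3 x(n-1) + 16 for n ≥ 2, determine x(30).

-205891132094657

The fixed point is 16/(1 - 3) = -8, so x(n) + 8 = 3(x(n-1) + 8).
Hence x(n) = -3·3^{n-1} - 8.
x(30) = -3·3^{29} - 8 = -3·68630377364883 - 8 = -205891132094657.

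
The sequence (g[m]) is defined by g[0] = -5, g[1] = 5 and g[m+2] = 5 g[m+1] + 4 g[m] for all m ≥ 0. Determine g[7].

g[2] = 5(5) + 4(-5) = 5
g[3] = 5(5) + 4(5) = 45
g[4] = 5(45) + 4(5) = 245
g[5] = 5(245) + 4(45) = 1405
g[6] = 5(1405) + 4(245) = 8005
g[7] = 5(8005) + 4(1405) = 45645

45645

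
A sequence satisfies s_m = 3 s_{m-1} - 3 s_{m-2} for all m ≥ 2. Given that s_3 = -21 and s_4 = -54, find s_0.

5

Rearranging, s_{m-2} = (s_m - 3 s_{m-1}) / -3.
s_2 = (-54 - 3·(-21)) / -3 = 9/-3 = -3
s_1 = (-21 - 3·(-3)) / -3 = -12/-3 = 4
s_0 = (-3 - 3·4) / -3 = -15/-3 = 5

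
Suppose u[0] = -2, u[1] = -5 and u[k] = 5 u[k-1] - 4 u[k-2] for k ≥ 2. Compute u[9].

-262145

u[2] = 5(-5) - 4(-2) = -17
u[3] = 5(-17) - 4(-5) = -65
u[4] = 5(-65) - 4(-17) = -257
u[5] = 5(-257) - 4(-65) = -1025
u[6] = 5(-1025) - 4(-257) = -4097
u[7] = 5(-4097) - 4(-1025) = -16385
u[8] = 5(-16385) - 4(-4097) = -65537
u[9] = 5(-65537) - 4(-16385) = -262145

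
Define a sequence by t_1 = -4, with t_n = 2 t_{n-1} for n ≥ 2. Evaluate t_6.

t_2 = 2(-4) = -8
t_3 = 2(-8) = -16
t_4 = 2(-16) = -32
t_5 = 2(-32) = -64
t_6 = 2(-64) = -128

-128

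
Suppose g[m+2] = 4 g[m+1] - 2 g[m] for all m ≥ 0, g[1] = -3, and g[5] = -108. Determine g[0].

Let g[0] = x.
g[2] = -12 - 2x
g[3] = -42 - 8x
g[4] = -144 - 28x
g[5] = -492 - 96x
So -492 - 96x = -108, giving x = -4.

-4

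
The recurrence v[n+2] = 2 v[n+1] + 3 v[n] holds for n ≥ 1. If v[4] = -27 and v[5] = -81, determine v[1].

Rearranging, v[n-2] = (v[n] - 2 v[n-1]) / 3.
v[3] = (-81 - 2·(-27)) / 3 = -27/3 = -9
v[2] = (-27 - 2·(-9)) / 3 = -9/3 = -3
v[1] = (-9 - 2·(-3)) / 3 = -3/3 = -1

-1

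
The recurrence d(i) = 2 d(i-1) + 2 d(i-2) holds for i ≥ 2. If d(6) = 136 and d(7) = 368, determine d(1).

-4

Rearranging, d(i-2) = (d(i) - 2 d(i-1)) / 2.
d(5) = (368 - 2(136)) / 2 = 96/2 = 48
d(4) = (136 - 2(48)) / 2 = 40/2 = 20
d(3) = (48 - 2(20)) / 2 = 8/2 = 4
d(2) = (20 - 2(4)) / 2 = 12/2 = 6
d(1) = (4 - 2(6)) / 2 = -8/2 = -4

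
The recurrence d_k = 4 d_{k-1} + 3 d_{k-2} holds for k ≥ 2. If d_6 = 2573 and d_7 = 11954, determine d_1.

2

Rearranging, d_{k-2} = (d_k - 4 d_{k-1}) / 3.
d_5 = (11954 - 4*2573) / 3 = 1662/3 = 554
d_4 = (2573 - 4*554) / 3 = 357/3 = 119
d_3 = (554 - 4*119) / 3 = 78/3 = 26
d_2 = (119 - 4*26) / 3 = 15/3 = 5
d_1 = (26 - 4*5) / 3 = 6/3 = 2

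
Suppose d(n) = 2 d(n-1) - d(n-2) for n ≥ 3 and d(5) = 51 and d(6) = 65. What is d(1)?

Rearranging, d(n-2) = -(d(n) - 2 d(n-1)).
d(4) = -(65 - 2(51)) = 37
d(3) = -(51 - 2(37)) = 23
d(2) = -(37 - 2(23)) = 9
d(1) = -(23 - 2(9)) = -5

-5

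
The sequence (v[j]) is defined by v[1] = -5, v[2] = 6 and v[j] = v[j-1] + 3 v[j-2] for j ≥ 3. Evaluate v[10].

v[3] = 6 + 3(-5) = -9
v[4] = (-9) + 3(6) = 9
v[5] = 9 + 3(-9) = -18
v[6] = (-18) + 3(9) = 9
v[7] = 9 + 3(-18) = -45
v[8] = (-45) + 3(9) = -18
v[9] = (-18) + 3(-45) = -153
v[10] = (-153) + 3(-18) = -207

-207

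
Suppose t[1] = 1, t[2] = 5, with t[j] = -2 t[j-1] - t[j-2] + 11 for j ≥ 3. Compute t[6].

7

t[3] = -2(5) - 1 + 11 = 0
t[4] = -2(0) - 5 + 11 = 6
t[5] = -2(6) - 0 + 11 = -1
t[6] = -2(-1) - 6 + 11 = 7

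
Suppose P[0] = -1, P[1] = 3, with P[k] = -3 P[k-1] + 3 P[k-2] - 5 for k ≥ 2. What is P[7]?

11875

P[2] = -3(3) + 3(-1) - 5 = -17
P[3] = -3(-17) + 3(3) - 5 = 55
P[4] = -3(55) + 3(-17) - 5 = -221
P[5] = -3(-221) + 3(55) - 5 = 823
P[6] = -3(823) + 3(-221) - 5 = -3137
P[7] = -3(-3137) + 3(823) - 5 = 11875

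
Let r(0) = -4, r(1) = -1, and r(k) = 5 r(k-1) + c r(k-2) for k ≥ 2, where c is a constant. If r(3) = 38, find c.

-3

r(2) = -5 - 4c
r(3) = -25 - 21c
So -25 - 21c = 38, giving c = -3.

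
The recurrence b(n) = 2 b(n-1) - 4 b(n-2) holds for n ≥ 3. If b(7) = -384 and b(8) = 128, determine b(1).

Rearranging, b(n-2) = (b(n) - 2 b(n-1)) / -4.
b(6) = (128 - 2*(-384)) / -4 = 896/-4 = -224
b(5) = (-384 - 2*(-224)) / -4 = 64/-4 = -16
b(4) = (-224 - 2*(-16)) / -4 = -192/-4 = 48
b(3) = (-16 - 2*48) / -4 = -112/-4 = 28
b(2) = (48 - 2*28) / -4 = -8/-4 = 2
b(1) = (28 - 2*2) / -4 = 24/-4 = -6

-6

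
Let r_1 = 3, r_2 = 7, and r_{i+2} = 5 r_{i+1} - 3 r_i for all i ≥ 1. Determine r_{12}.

r_3 = 5(7) - 3(3) = 26
r_4 = 5(26) - 3(7) = 109
r_5 = 5(109) - 3(26) = 467
r_6 = 5(467) - 3(109) = 2008
r_7 = 5(2008) - 3(467) = 8639
r_8 = 5(8639) - 3(2008) = 37171
r_9 = 5(37171) - 3(8639) = 159938
r_{10} = 5(159938) - 3(37171) = 688177
r_{11} = 5(688177) - 3(159938) = 2961071
r_{12} = 5(2961071) - 3(688177) = 12740824

12740824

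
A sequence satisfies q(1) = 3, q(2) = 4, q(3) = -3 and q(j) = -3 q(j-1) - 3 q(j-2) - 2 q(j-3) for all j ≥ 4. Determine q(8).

-164

q(4) = -3*(-3) - 3*4 - 2*3 = -9
q(5) = -3*(-9) - 3*(-3) - 2*4 = 28
q(6) = -3*28 - 3*(-9) - 2*(-3) = -51
q(7) = -3*(-51) - 3*28 - 2*(-9) = 87
q(8) = -3*87 - 3*(-51) - 2*28 = -164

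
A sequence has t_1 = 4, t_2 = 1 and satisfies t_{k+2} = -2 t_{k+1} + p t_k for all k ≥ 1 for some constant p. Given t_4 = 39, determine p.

-5

t_3 = -2 + 4p
t_4 = 4 - 7p
So 4 - 7p = 39, giving p = -5.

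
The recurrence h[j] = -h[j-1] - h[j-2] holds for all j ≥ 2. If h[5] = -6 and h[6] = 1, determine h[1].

5

Rearranging, h[j-2] = -(h[j] + h[j-1]).
h[4] = -(1 + (-6)) = 5
h[3] = -(-6 + 5) = 1
h[2] = -(5 + 1) = -6
h[1] = -(1 + (-6)) = 5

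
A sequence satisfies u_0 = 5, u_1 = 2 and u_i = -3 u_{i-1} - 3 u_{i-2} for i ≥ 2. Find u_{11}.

-4131

u_2 = -3(2) - 3(5) = -21
u_3 = -3(-21) - 3(2) = 57
u_4 = -3(57) - 3(-21) = -108
u_5 = -3(-108) - 3(57) = 153
u_6 = -3(153) - 3(-108) = -135
u_7 = -3(-135) - 3(153) = -54
u_8 = -3(-54) - 3(-135) = 567
u_9 = -3(567) - 3(-54) = -1539
u_{10} = -3(-1539) - 3(567) = 2916
u_{11} = -3(2916) - 3(-1539) = -4131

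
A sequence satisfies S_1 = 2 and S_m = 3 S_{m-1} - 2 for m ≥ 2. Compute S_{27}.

The fixed point is -2/(1 - 3) = 1, so S_m - 1 = 3(S_{m-1} - 1).
Hence S_m = 1·3^{m-1} + 1.
S_{27} = 1·3^{26} + 1 = 1·2541865828329 + 1 = 2541865828330.

2541865828330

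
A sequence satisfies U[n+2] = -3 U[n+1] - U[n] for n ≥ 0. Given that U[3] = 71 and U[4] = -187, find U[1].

Rearranging, U[n-2] = -(U[n] + 3 U[n-1]).
U[2] = -(-187 + 3(71)) = -26
U[1] = -(71 + 3(-26)) = 7

7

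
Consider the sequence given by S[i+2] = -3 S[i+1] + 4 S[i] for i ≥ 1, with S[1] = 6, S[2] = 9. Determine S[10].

157293

S[3] = -3(9) + 4(6) = -3
S[4] = -3(-3) + 4(9) = 45
S[5] = -3(45) + 4(-3) = -147
S[6] = -3(-147) + 4(45) = 621
S[7] = -3(621) + 4(-147) = -2451
S[8] = -3(-2451) + 4(621) = 9837
S[9] = -3(9837) + 4(-2451) = -39315
S[10] = -3(-39315) + 4(9837) = 157293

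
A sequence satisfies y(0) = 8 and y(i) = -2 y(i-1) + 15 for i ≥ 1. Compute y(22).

12582917

The fixed point is 15/(1 + 2) = 5, so y(i) - 5 = -2(y(i-1) - 5).
Hence y(i) = 3·(-2)^i + 5.
y(22) = 3·(-2)^{22} + 5 = 3·4194304 + 5 = 12582917.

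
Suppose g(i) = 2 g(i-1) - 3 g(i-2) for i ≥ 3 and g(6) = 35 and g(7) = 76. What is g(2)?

Rearranging, g(i-2) = (g(i) - 2 g(i-1)) / -3.
g(5) = (76 - 2·35) / -3 = 6/-3 = -2
g(4) = (35 - 2·(-2)) / -3 = 39/-3 = -13
g(3) = (-2 - 2·(-13)) / -3 = 24/-3 = -8
g(2) = (-13 - 2·(-8)) / -3 = 3/-3 = -1

-1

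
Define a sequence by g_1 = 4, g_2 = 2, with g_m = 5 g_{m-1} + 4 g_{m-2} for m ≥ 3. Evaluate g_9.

g_3 = 5·2 + 4·4 = 26
g_4 = 5·26 + 4·2 = 138
g_5 = 5·138 + 4·26 = 794
g_6 = 5·794 + 4·138 = 4522
g_7 = 5·4522 + 4·794 = 25786
g_8 = 5·25786 + 4·4522 = 147018
g_9 = 5·147018 + 4·25786 = 838234

838234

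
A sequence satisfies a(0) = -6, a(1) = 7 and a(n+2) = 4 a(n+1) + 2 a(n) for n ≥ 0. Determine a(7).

a(2) = 4*7 + 2*(-6) = 16
a(3) = 4*16 + 2*7 = 78
a(4) = 4*78 + 2*16 = 344
a(5) = 4*344 + 2*78 = 1532
a(6) = 4*1532 + 2*344 = 6816
a(7) = 4*6816 + 2*1532 = 30328

30328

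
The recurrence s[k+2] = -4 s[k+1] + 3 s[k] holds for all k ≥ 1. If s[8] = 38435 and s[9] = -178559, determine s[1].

Rearranging, s[k-2] = (s[k] + 4 s[k-1]) / 3.
s[7] = (-178559 + 4*38435) / 3 = -24819/3 = -8273
s[6] = (38435 + 4*(-8273)) / 3 = 5343/3 = 1781
s[5] = (-8273 + 4*1781) / 3 = -1149/3 = -383
s[4] = (1781 + 4*(-383)) / 3 = 249/3 = 83
s[3] = (-383 + 4*83) / 3 = -51/3 = -17
s[2] = (83 + 4*(-17)) / 3 = 15/3 = 5
s[1] = (-17 + 4*5) / 3 = 3/3 = 1

1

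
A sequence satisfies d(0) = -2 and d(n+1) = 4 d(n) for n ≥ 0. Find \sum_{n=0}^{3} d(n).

-170

d(1) = 4(-2) = -8
d(2) = 4(-8) = -32
d(3) = 4(-32) = -128
Sum = (-2) + (-8) + (-32) + (-128) = -170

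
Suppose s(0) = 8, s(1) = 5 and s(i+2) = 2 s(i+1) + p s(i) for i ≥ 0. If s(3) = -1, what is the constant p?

-1

s(2) = 10 + 8p
s(3) = 20 + 21p
So 20 + 21p = -1, giving p = -1.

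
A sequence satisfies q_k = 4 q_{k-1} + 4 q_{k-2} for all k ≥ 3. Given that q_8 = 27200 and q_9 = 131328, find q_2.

5

Rearranging, q_{k-2} = (q_k - 4 q_{k-1}) / 4.
q_7 = (131328 - 4*27200) / 4 = 22528/4 = 5632
q_6 = (27200 - 4*5632) / 4 = 4672/4 = 1168
q_5 = (5632 - 4*1168) / 4 = 960/4 = 240
q_4 = (1168 - 4*240) / 4 = 208/4 = 52
q_3 = (240 - 4*52) / 4 = 32/4 = 8
q_2 = (52 - 4*8) / 4 = 20/4 = 5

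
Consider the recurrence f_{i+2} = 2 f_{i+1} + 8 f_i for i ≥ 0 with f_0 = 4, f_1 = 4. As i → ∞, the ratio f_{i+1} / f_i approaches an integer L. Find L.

4

The characteristic equation is r^2 - 2r - 8 = 0, which factors as (r - 4)(r + 2) = 0.
So the roots are 4 and -2. Since |4| > |-2| and the coefficient of 4^i is non-zero, the ratio tends to 4.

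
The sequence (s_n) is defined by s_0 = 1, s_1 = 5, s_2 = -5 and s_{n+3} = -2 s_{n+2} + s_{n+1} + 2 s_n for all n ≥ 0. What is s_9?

s_3 = -2·(-5) + 5 + 2·1 = 17
s_4 = -2·17 + (-5) + 2·5 = -29
s_5 = -2·(-29) + 17 + 2·(-5) = 65
s_6 = -2·65 + (-29) + 2·17 = -125
s_7 = -2·(-125) + 65 + 2·(-29) = 257
s_8 = -2·257 + (-125) + 2·65 = -509
s_9 = -2·(-509) + 257 + 2·(-125) = 1025

1025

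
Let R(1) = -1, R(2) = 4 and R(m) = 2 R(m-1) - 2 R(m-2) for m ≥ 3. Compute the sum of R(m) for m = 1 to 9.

-91

R(3) = 2·4 - 2·(-1) = 10
R(4) = 2·10 - 2·4 = 12
R(5) = 2·12 - 2·10 = 4
R(6) = 2·4 - 2·12 = -16
R(7) = 2·(-16) - 2·4 = -40
R(8) = 2·(-40) - 2·(-16) = -48
R(9) = 2·(-48) - 2·(-40) = -16
Sum = (-1) + 4 + 10 + 12 + 4 + (-16) + (-40) + (-48) + (-16) = -91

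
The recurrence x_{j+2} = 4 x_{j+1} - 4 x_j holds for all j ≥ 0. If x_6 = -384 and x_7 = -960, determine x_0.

3

Rearranging, x_{j-2} = (x_j - 4 x_{j-1}) / -4.
x_5 = (-960 - 4(-384)) / -4 = 576/-4 = -144
x_4 = (-384 - 4(-144)) / -4 = 192/-4 = -48
x_3 = (-144 - 4(-48)) / -4 = 48/-4 = -12
x_2 = (-48 - 4(-12)) / -4 = 0/-4 = 0
x_1 = (-12 - 4(0)) / -4 = -12/-4 = 3
x_0 = (0 - 4(3)) / -4 = -12/-4 = 3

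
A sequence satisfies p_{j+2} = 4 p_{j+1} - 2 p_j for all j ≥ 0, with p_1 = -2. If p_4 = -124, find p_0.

Let p_0 = z.
p_2 = -8 - 2z
p_3 = -28 - 8z
p_4 = -96 - 28z
So -96 - 28z = -124, giving z = 1.

1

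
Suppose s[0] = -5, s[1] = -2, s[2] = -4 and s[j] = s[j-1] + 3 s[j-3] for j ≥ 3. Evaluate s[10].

s[3] = (-4) + 3·(-5) = -19
s[4] = (-19) + 3·(-2) = -25
s[5] = (-25) + 3·(-4) = -37
s[6] = (-37) + 3·(-19) = -94
s[7] = (-94) + 3·(-25) = -169
s[8] = (-169) + 3·(-37) = -280
s[9] = (-280) + 3·(-94) = -562
s[10] = (-562) + 3·(-169) = -1069

-1069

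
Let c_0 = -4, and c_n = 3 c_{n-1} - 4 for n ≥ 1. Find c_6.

-4372

c_1 = 3*(-4) - 4 = -16
c_2 = 3*(-16) - 4 = -52
c_3 = 3*(-52) - 4 = -160
c_4 = 3*(-160) - 4 = -484
c_5 = 3*(-484) - 4 = -1456
c_6 = 3*(-1456) - 4 = -4372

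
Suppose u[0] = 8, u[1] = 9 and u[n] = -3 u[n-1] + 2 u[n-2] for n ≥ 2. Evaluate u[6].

-2231

u[2] = -3·9 + 2·8 = -11
u[3] = -3·(-11) + 2·9 = 51
u[4] = -3·51 + 2·(-11) = -175
u[5] = -3·(-175) + 2·51 = 627
u[6] = -3·627 + 2·(-175) = -2231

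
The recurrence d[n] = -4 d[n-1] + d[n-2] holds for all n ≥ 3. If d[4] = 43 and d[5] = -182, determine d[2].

3

Rearranging, d[n-2] = d[n] + 4 d[n-1].
d[3] = -182 + 4*43 = -10
d[2] = 43 + 4*(-10) = 3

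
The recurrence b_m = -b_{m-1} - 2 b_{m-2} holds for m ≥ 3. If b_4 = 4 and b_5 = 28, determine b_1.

Rearranging, b_{m-2} = (b_m + b_{m-1}) / -2.
b_3 = (28 + 4) / -2 = 32/-2 = -16
b_2 = (4 + (-16)) / -2 = -12/-2 = 6
b_1 = (-16 + 6) / -2 = -10/-2 = 5

5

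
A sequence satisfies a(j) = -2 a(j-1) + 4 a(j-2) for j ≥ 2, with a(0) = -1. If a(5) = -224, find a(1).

Let a(1) = x.
a(2) = -4 - 2x
a(3) = 8 + 8x
a(4) = -32 - 24x
a(5) = 96 + 80x
So 96 + 80x = -224, giving x = -4.

-4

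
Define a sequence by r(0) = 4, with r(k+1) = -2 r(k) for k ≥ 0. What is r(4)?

r(1) = -2*4 = -8
r(2) = -2*(-8) = 16
r(3) = -2*16 = -32
r(4) = -2*(-32) = 64

64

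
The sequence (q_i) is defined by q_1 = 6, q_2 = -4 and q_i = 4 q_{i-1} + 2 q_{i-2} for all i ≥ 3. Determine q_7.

q_3 = 4·(-4) + 2·6 = -4
q_4 = 4·(-4) + 2·(-4) = -24
q_5 = 4·(-24) + 2·(-4) = -104
q_6 = 4·(-104) + 2·(-24) = -464
q_7 = 4·(-464) + 2·(-104) = -2064

-2064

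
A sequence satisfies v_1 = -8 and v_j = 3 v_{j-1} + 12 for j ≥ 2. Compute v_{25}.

The fixed point is 12/(1 - 3) = -6, so v_j + 6 = 3(v_{j-1} + 6).
Hence v_j = -2·3^{j-1} - 6.
v_{25} = -2·3^{24} - 6 = -2·282429536481 - 6 = -564859072968.

-564859072968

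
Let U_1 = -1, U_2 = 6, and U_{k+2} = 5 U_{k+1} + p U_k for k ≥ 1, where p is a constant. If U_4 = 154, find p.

U_3 = 30 - p
U_4 = 150 + p
So 150 + p = 154, giving p = 4.

4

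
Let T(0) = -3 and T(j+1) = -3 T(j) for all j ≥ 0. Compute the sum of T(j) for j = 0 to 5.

T(1) = -3(-3) = 9
T(2) = -3(9) = -27
T(3) = -3(-27) = 81
T(4) = -3(81) = -243
T(5) = -3(-243) = 729
Sum = (-3) + 9 + (-27) + 81 + (-243) + 729 = 546

546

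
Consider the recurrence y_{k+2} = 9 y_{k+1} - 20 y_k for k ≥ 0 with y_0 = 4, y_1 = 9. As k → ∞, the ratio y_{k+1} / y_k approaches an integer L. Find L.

5

The characteristic equation is r^2 - 9r + 20 = 0, which factors as (r - 5)(r - 4) = 0.
So the roots are 5 and 4. Since |5| > |4| and the coefficient of 5^k is non-zero, the ratio tends to 5.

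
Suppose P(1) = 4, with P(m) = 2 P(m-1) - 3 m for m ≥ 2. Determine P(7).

P(2) = 2·4 - 6 = 2
P(3) = 2·2 - 9 = -5
P(4) = 2·(-5) - 12 = -22
P(5) = 2·(-22) - 15 = -59
P(6) = 2·(-59) - 18 = -136
P(7) = 2·(-136) - 21 = -293

-293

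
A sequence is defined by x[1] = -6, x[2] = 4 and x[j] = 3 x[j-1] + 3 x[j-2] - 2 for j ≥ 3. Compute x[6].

-248

x[3] = 3(4) + 3(-6) - 2 = -8
x[4] = 3(-8) + 3(4) - 2 = -14
x[5] = 3(-14) + 3(-8) - 2 = -68
x[6] = 3(-68) + 3(-14) - 2 = -248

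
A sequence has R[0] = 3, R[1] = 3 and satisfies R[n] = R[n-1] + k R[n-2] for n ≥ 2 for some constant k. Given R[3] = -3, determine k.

R[2] = 3 + 3k
R[3] = 3 + 6k
So 3 + 6k = -3, giving k = -1.

-1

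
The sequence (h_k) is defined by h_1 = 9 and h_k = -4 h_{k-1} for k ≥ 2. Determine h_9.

589824

h_2 = -4*9 = -36
h_3 = -4*(-36) = 144
h_4 = -4*144 = -576
h_5 = -4*(-576) = 2304
h_6 = -4*2304 = -9216
h_7 = -4*(-9216) = 36864
h_8 = -4*36864 = -147456
h_9 = -4*(-147456) = 589824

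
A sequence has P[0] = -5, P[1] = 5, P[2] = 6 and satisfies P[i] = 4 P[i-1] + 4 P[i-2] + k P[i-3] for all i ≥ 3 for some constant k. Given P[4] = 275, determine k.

P[3] = 44 - 5k
P[4] = 200 - 15k
So 200 - 15k = 275, giving k = -5.

-5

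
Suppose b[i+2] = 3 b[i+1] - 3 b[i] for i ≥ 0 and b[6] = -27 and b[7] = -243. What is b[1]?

Rearranging, b[i-2] = (b[i] - 3 b[i-1]) / -3.
b[5] = (-243 - 3*(-27)) / -3 = -162/-3 = 54
b[4] = (-27 - 3*54) / -3 = -189/-3 = 63
b[3] = (54 - 3*63) / -3 = -135/-3 = 45
b[2] = (63 - 3*45) / -3 = -72/-3 = 24
b[1] = (45 - 3*24) / -3 = -27/-3 = 9

9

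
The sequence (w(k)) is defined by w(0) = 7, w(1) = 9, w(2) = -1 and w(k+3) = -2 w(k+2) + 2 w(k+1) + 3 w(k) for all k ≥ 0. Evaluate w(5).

193

w(3) = -2·(-1) + 2·9 + 3·7 = 41
w(4) = -2·41 + 2·(-1) + 3·9 = -57
w(5) = -2·(-57) + 2·41 + 3·(-1) = 193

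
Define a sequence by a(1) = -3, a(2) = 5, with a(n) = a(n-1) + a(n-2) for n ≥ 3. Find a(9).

66

a(3) = 5 + (-3) = 2
a(4) = 2 + 5 = 7
a(5) = 7 + 2 = 9
a(6) = 9 + 7 = 16
a(7) = 16 + 9 = 25
a(8) = 25 + 16 = 41
a(9) = 41 + 25 = 66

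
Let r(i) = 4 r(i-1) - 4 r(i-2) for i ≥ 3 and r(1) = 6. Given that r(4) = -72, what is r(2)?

Let r(2) = z.
r(3) = -24 + 4z
r(4) = -96 + 12z
So -96 + 12z = -72, giving z = 2.

2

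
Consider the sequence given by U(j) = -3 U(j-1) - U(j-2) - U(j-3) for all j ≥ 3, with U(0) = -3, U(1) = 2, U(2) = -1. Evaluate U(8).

U(3) = -3(-1) - 2 - (-3) = 4
U(4) = -3(4) - (-1) - 2 = -13
U(5) = -3(-13) - 4 - (-1) = 36
U(6) = -3(36) - (-13) - 4 = -99
U(7) = -3(-99) - 36 - (-13) = 274
U(8) = -3(274) - (-99) - 36 = -759

-759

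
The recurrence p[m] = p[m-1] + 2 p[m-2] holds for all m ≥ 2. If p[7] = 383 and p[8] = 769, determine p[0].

Rearranging, p[m-2] = (p[m] - p[m-1]) / 2.
p[6] = (769 - 383) / 2 = 386/2 = 193
p[5] = (383 - 193) / 2 = 190/2 = 95
p[4] = (193 - 95) / 2 = 98/2 = 49
p[3] = (95 - 49) / 2 = 46/2 = 23
p[2] = (49 - 23) / 2 = 26/2 = 13
p[1] = (23 - 13) / 2 = 10/2 = 5
p[0] = (13 - 5) / 2 = 8/2 = 4

4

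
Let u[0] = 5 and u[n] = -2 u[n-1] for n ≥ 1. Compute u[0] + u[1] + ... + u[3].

-25

u[1] = -2*5 = -10
u[2] = -2*(-10) = 20
u[3] = -2*20 = -40
Sum = 5 + (-10) + 20 + (-40) = -25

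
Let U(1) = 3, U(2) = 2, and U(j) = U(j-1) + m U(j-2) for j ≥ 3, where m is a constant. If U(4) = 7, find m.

1

U(3) = 2 + 3m
U(4) = 2 + 5m
So 2 + 5m = 7, giving m = 1.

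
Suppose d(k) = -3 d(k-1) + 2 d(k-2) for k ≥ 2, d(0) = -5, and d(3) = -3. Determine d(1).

-3

Let d(1) = z.
d(2) = -10 - 3z
d(3) = 30 + 11z
So 30 + 11z = -3, giving z = -3.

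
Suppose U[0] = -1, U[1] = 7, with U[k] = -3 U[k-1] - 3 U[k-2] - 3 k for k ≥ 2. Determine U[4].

-66

U[2] = -3*7 - 3*(-1) - 6 = -24
U[3] = -3*(-24) - 3*7 - 9 = 42
U[4] = -3*42 - 3*(-24) - 12 = -66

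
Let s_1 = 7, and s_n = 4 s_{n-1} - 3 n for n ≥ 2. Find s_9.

s_2 = 4·7 - 6 = 22
s_3 = 4·22 - 9 = 79
s_4 = 4·79 - 12 = 304
s_5 = 4·304 - 15 = 1201
s_6 = 4·1201 - 18 = 4786
s_7 = 4·4786 - 21 = 19123
s_8 = 4·19123 - 24 = 76468
s_9 = 4·76468 - 27 = 305845

305845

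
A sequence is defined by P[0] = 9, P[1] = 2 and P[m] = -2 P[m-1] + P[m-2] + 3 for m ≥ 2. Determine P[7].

-439

P[2] = -2*2 + 9 + 3 = 8
P[3] = -2*8 + 2 + 3 = -11
P[4] = -2*(-11) + 8 + 3 = 33
P[5] = -2*33 + (-11) + 3 = -74
P[6] = -2*(-74) + 33 + 3 = 184
P[7] = -2*184 + (-74) + 3 = -439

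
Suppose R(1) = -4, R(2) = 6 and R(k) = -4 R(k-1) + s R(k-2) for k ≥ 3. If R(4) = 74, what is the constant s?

R(3) = -24 - 4s
R(4) = 96 + 22s
So 96 + 22s = 74, giving s = -1.

-1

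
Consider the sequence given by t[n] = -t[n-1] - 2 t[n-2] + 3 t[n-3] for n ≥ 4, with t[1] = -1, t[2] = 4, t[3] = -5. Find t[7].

-43

t[4] = -(-5) - 2*4 + 3*(-1) = -6
t[5] = -(-6) - 2*(-5) + 3*4 = 28
t[6] = -28 - 2*(-6) + 3*(-5) = -31
t[7] = -(-31) - 2*28 + 3*(-6) = -43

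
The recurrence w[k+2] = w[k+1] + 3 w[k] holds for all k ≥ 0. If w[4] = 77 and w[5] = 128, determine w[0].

7

Rearranging, w[k-2] = (w[k] - w[k-1]) / 3.
w[3] = (128 - 77) / 3 = 51/3 = 17
w[2] = (77 - 17) / 3 = 60/3 = 20
w[1] = (17 - 20) / 3 = -3/3 = -1
w[0] = (20 - (-1)) / 3 = 21/3 = 7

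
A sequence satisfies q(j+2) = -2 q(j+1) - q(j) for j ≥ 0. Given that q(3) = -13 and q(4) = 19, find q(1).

Rearranging, q(j-2) = -(q(j) + 2 q(j-1)).
q(2) = -(19 + 2(-13)) = 7
q(1) = -(-13 + 2(7)) = -1

-1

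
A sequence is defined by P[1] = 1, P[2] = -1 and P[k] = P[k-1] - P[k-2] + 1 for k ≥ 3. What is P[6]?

P[3] = (-1) - 1 + 1 = -1
P[4] = (-1) - (-1) + 1 = 1
P[5] = 1 - (-1) + 1 = 3
P[6] = 3 - 1 + 1 = 3

3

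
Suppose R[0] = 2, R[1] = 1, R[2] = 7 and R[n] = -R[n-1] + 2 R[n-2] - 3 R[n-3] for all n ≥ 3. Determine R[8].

R[3] = -7 + 2·1 - 3·2 = -11
R[4] = -(-11) + 2·7 - 3·1 = 22
R[5] = -22 + 2·(-11) - 3·7 = -65
R[6] = -(-65) + 2·22 - 3·(-11) = 142
R[7] = -142 + 2·(-65) - 3·22 = -338
R[8] = -(-338) + 2·142 - 3·(-65) = 817

817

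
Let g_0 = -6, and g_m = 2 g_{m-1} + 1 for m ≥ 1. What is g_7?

-641

g_1 = 2·(-6) + 1 = -11
g_2 = 2·(-11) + 1 = -21
g_3 = 2·(-21) + 1 = -41
g_4 = 2·(-41) + 1 = -81
g_5 = 2·(-81) + 1 = -161
g_6 = 2·(-161) + 1 = -321
g_7 = 2·(-321) + 1 = -641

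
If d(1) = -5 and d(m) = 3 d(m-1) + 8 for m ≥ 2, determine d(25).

The fixed point is 8/(1 - 3) = -4, so d(m) + 4 = 3(d(m-1) + 4).
Hence d(m) = -1·3^{m-1} - 4.
d(25) = -1·3^{24} - 4 = -1·282429536481 - 4 = -282429536485.

-282429536485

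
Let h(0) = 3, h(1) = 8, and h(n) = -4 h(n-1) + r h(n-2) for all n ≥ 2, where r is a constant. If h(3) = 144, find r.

h(2) = -32 + 3r
h(3) = 128 - 4r
So 128 - 4r = 144, giving r = -4.

-4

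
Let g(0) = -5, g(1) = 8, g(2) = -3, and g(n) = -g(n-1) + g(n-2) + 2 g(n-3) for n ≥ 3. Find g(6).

g(3) = -(-3) + 8 + 2(-5) = 1
g(4) = -1 + (-3) + 2(8) = 12
g(5) = -12 + 1 + 2(-3) = -17
g(6) = -(-17) + 12 + 2(1) = 31

31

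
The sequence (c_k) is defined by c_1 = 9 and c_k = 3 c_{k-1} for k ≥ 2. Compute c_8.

19683

c_2 = 3·9 = 27
c_3 = 3·27 = 81
c_4 = 3·81 = 243
c_5 = 3·243 = 729
c_6 = 3·729 = 2187
c_7 = 3·2187 = 6561
c_8 = 3·6561 = 19683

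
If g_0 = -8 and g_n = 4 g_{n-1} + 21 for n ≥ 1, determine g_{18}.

-68719476743

The fixed point is 21/(1 - 4) = -7, so g_n + 7 = 4(g_{n-1} + 7).
Hence g_n = -1·4^n - 7.
g_{18} = -1·4^{18} - 7 = -1·68719476736 - 7 = -68719476743.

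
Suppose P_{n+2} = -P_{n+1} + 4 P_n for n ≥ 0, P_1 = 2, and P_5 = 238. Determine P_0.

-5

Let P_0 = x.
P_2 = -2 + 4x
P_3 = 10 - 4x
P_4 = -18 + 20x
P_5 = 58 - 36x
So 58 - 36x = 238, giving x = -5.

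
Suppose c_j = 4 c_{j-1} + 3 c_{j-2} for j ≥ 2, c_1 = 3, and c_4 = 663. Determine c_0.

7

Let c_0 = z.
c_2 = 12 + 3z
c_3 = 57 + 12z
c_4 = 264 + 57z
So 264 + 57z = 663, giving z = 7.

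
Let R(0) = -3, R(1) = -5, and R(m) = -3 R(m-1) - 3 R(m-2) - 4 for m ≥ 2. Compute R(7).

R(2) = -3(-5) - 3(-3) - 4 = 20
R(3) = -3(20) - 3(-5) - 4 = -49
R(4) = -3(-49) - 3(20) - 4 = 83
R(5) = -3(83) - 3(-49) - 4 = -106
R(6) = -3(-106) - 3(83) - 4 = 65
R(7) = -3(65) - 3(-106) - 4 = 119

119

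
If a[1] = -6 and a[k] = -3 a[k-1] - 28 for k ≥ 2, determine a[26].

-847288609450

The fixed point is -28/(1 + 3) = -7, so a[k] + 7 = -3(a[k-1] + 7).
Hence a[k] = 1·(-3)^{k-1} - 7.
a[26] = 1·(-3)^{25} - 7 = 1·-847288609443 - 7 = -847288609450.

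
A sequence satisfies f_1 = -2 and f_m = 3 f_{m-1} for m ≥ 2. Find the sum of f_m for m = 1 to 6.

f_2 = 3·(-2) = -6
f_3 = 3·(-6) = -18
f_4 = 3·(-18) = -54
f_5 = 3·(-54) = -162
f_6 = 3·(-162) = -486
Sum = (-2) + (-6) + (-18) + (-54) + (-162) + (-486) = -728

-728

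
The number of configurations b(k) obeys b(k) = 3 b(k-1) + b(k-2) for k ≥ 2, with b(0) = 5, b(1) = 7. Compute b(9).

b(2) = 3*7 + 5 = 26
b(3) = 3*26 + 7 = 85
b(4) = 3*85 + 26 = 281
b(5) = 3*281 + 85 = 928
b(6) = 3*928 + 281 = 3065
b(7) = 3*3065 + 928 = 10123
b(8) = 3*10123 + 3065 = 33434
b(9) = 3*33434 + 10123 = 110425

110425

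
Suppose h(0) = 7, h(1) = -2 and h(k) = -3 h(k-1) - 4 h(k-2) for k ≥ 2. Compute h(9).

h(2) = -3·(-2) - 4·7 = -22
h(3) = -3·(-22) - 4·(-2) = 74
h(4) = -3·74 - 4·(-22) = -134
h(5) = -3·(-134) - 4·74 = 106
h(6) = -3·106 - 4·(-134) = 218
h(7) = -3·218 - 4·106 = -1078
h(8) = -3·(-1078) - 4·218 = 2362
h(9) = -3·2362 - 4·(-1078) = -2774

-2774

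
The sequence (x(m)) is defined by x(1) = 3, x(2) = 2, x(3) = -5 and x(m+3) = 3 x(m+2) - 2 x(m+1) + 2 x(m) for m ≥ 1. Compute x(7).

-153

x(4) = 3*(-5) - 2*2 + 2*3 = -13
x(5) = 3*(-13) - 2*(-5) + 2*2 = -25
x(6) = 3*(-25) - 2*(-13) + 2*(-5) = -59
x(7) = 3*(-59) - 2*(-25) + 2*(-13) = -153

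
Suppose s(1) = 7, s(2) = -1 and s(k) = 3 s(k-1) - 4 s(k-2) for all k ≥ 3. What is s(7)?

s(3) = 3*(-1) - 4*7 = -31
s(4) = 3*(-31) - 4*(-1) = -89
s(5) = 3*(-89) - 4*(-31) = -143
s(6) = 3*(-143) - 4*(-89) = -73
s(7) = 3*(-73) - 4*(-143) = 353

353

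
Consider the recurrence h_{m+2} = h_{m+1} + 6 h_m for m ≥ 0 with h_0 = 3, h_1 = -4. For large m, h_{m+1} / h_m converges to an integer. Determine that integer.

The characteristic equation is r^2 - r - 6 = 0, which factors as (r - 3)(r + 2) = 0.
So the roots are 3 and -2. Since |3| > |-2| and the coefficient of 3^m is non-zero, the ratio tends to 3.

3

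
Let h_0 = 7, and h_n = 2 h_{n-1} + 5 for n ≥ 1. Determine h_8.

3067

h_1 = 2*7 + 5 = 19
h_2 = 2*19 + 5 = 43
h_3 = 2*43 + 5 = 91
h_4 = 2*91 + 5 = 187
h_5 = 2*187 + 5 = 379
h_6 = 2*379 + 5 = 763
h_7 = 2*763 + 5 = 1531
h_8 = 2*1531 + 5 = 3067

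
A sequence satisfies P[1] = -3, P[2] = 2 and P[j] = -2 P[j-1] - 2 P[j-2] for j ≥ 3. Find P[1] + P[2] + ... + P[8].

P[3] = -2(2) - 2(-3) = 2
P[4] = -2(2) - 2(2) = -8
P[5] = -2(-8) - 2(2) = 12
P[6] = -2(12) - 2(-8) = -8
P[7] = -2(-8) - 2(12) = -8
P[8] = -2(-8) - 2(-8) = 32
Sum = (-3) + 2 + 2 + (-8) + 12 + (-8) + (-8) + 32 = 21

21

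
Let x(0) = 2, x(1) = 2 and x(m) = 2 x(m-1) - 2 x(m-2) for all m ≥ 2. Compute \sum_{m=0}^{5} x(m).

-16

x(2) = 2(2) - 2(2) = 0
x(3) = 2(0) - 2(2) = -4
x(4) = 2(-4) - 2(0) = -8
x(5) = 2(-8) - 2(-4) = -8
Sum = 2 + 2 + 0 + (-4) + (-8) + (-8) = -16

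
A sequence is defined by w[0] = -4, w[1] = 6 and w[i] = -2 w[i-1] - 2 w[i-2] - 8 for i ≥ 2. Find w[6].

40

w[2] = -2(6) - 2(-4) - 8 = -12
w[3] = -2(-12) - 2(6) - 8 = 4
w[4] = -2(4) - 2(-12) - 8 = 8
w[5] = -2(8) - 2(4) - 8 = -32
w[6] = -2(-32) - 2(8) - 8 = 40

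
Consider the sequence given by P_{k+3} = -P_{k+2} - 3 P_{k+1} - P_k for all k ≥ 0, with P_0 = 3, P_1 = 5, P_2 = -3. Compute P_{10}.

-579

P_3 = -(-3) - 3*5 - 3 = -15
P_4 = -(-15) - 3*(-3) - 5 = 19
P_5 = -19 - 3*(-15) - (-3) = 29
P_6 = -29 - 3*19 - (-15) = -71
P_7 = -(-71) - 3*29 - 19 = -35
P_8 = -(-35) - 3*(-71) - 29 = 219
P_9 = -219 - 3*(-35) - (-71) = -43
P_{10} = -(-43) - 3*219 - (-35) = -579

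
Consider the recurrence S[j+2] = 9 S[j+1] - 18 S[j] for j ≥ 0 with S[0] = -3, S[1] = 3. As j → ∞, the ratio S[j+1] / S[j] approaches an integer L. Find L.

The characteristic equation is r^2 - 9r + 18 = 0, which factors as (r - 6)(r - 3) = 0.
So the roots are 6 and 3. Since |6| > |3| and the coefficient of 6^j is non-zero, the ratio tends to 6.

6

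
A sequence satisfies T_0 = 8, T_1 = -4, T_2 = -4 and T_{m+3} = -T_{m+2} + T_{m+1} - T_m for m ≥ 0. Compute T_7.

-48

T_3 = -(-4) + (-4) - 8 = -8
T_4 = -(-8) + (-4) - (-4) = 8
T_5 = -8 + (-8) - (-4) = -12
T_6 = -(-12) + 8 - (-8) = 28
T_7 = -28 + (-12) - 8 = -48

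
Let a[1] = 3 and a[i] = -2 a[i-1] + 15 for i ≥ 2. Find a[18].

262149

The fixed point is 15/(1 + 2) = 5, so a[i] - 5 = -2(a[i-1] - 5).
Hence a[i] = -2·(-2)^{i-1} + 5.
a[18] = -2·(-2)^{17} + 5 = -2·-131072 + 5 = 262149.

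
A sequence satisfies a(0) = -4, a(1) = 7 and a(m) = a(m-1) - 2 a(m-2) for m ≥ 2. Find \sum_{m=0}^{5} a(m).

-41

a(2) = 7 - 2·(-4) = 15
a(3) = 15 - 2·7 = 1
a(4) = 1 - 2·15 = -29
a(5) = (-29) - 2·1 = -31
Sum = (-4) + 7 + 15 + 1 + (-29) + (-31) = -41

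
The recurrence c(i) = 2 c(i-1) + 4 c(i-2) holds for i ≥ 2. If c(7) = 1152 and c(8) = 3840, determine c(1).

Rearranging, c(i-2) = (c(i) - 2 c(i-1)) / 4.
c(6) = (3840 - 2·1152) / 4 = 1536/4 = 384
c(5) = (1152 - 2·384) / 4 = 384/4 = 96
c(4) = (384 - 2·96) / 4 = 192/4 = 48
c(3) = (96 - 2·48) / 4 = 0/4 = 0
c(2) = (48 - 2·0) / 4 = 48/4 = 12
c(1) = (0 - 2·12) / 4 = -24/4 = -6

-6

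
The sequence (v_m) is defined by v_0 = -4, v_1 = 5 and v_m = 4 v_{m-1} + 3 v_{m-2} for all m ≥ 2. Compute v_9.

v_2 = 4(5) + 3(-4) = 8
v_3 = 4(8) + 3(5) = 47
v_4 = 4(47) + 3(8) = 212
v_5 = 4(212) + 3(47) = 989
v_6 = 4(989) + 3(212) = 4592
v_7 = 4(4592) + 3(989) = 21335
v_8 = 4(21335) + 3(4592) = 99116
v_9 = 4(99116) + 3(21335) = 460469

460469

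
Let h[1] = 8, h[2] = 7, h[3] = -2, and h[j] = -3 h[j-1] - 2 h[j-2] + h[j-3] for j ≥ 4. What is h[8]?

h[4] = -3(-2) - 2(7) + 8 = 0
h[5] = -3(0) - 2(-2) + 7 = 11
h[6] = -3(11) - 2(0) + (-2) = -35
h[7] = -3(-35) - 2(11) + 0 = 83
h[8] = -3(83) - 2(-35) + 11 = -168

-168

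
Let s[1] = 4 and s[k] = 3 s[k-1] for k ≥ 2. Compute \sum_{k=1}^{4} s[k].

160

s[2] = 3(4) = 12
s[3] = 3(12) = 36
s[4] = 3(36) = 108
Sum = 4 + 12 + 36 + 108 = 160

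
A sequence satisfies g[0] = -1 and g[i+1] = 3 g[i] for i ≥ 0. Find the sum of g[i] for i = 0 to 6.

g[1] = 3*(-1) = -3
g[2] = 3*(-3) = -9
g[3] = 3*(-9) = -27
g[4] = 3*(-27) = -81
g[5] = 3*(-81) = -243
g[6] = 3*(-243) = -729
Sum = (-1) + (-3) + (-9) + (-27) + (-81) + (-243) + (-729) = -1093

-1093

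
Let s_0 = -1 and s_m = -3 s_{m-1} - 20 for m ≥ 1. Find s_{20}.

The fixed point is -20/(1 + 3) = -5, so s_m + 5 = -3(s_{m-1} + 5).
Hence s_m = 4·(-3)^m - 5.
s_{20} = 4·(-3)^{20} - 5 = 4·3486784401 - 5 = 13947137599.

13947137599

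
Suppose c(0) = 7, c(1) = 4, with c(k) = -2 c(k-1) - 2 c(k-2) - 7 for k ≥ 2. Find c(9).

c(2) = -2*4 - 2*7 - 7 = -29
c(3) = -2*(-29) - 2*4 - 7 = 43
c(4) = -2*43 - 2*(-29) - 7 = -35
c(5) = -2*(-35) - 2*43 - 7 = -23
c(6) = -2*(-23) - 2*(-35) - 7 = 109
c(7) = -2*109 - 2*(-23) - 7 = -179
c(8) = -2*(-179) - 2*109 - 7 = 133
c(9) = -2*133 - 2*(-179) - 7 = 85

85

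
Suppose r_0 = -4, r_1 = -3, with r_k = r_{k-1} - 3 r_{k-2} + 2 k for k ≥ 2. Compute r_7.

r_2 = (-3) - 3·(-4) + 4 = 13
r_3 = 13 - 3·(-3) + 6 = 28
r_4 = 28 - 3·13 + 8 = -3
r_5 = (-3) - 3·28 + 10 = -77
r_6 = (-77) - 3·(-3) + 12 = -56
r_7 = (-56) - 3·(-77) + 14 = 189

189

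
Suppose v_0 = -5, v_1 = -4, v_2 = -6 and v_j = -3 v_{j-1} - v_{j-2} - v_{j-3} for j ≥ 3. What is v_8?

-4085

v_3 = -3*(-6) - (-4) - (-5) = 27
v_4 = -3*27 - (-6) - (-4) = -71
v_5 = -3*(-71) - 27 - (-6) = 192
v_6 = -3*192 - (-71) - 27 = -532
v_7 = -3*(-532) - 192 - (-71) = 1475
v_8 = -3*1475 - (-532) - 192 = -4085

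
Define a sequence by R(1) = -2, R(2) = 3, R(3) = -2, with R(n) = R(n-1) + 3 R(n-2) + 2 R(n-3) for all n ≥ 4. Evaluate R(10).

R(4) = (-2) + 3·3 + 2·(-2) = 3
R(5) = 3 + 3·(-2) + 2·3 = 3
R(6) = 3 + 3·3 + 2·(-2) = 8
R(7) = 8 + 3·3 + 2·3 = 23
R(8) = 23 + 3·8 + 2·3 = 53
R(9) = 53 + 3·23 + 2·8 = 138
R(10) = 138 + 3·53 + 2·23 = 343

343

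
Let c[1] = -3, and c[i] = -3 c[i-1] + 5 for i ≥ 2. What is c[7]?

-3097

c[2] = -3(-3) + 5 = 14
c[3] = -3(14) + 5 = -37
c[4] = -3(-37) + 5 = 116
c[5] = -3(116) + 5 = -343
c[6] = -3(-343) + 5 = 1034
c[7] = -3(1034) + 5 = -3097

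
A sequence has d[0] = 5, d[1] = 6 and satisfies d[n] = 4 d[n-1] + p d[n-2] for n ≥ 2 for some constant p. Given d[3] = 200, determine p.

d[2] = 24 + 5p
d[3] = 96 + 26p
So 96 + 26p = 200, giving p = 4.

4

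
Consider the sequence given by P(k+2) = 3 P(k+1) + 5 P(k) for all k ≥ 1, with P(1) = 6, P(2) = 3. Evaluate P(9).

P(3) = 3(3) + 5(6) = 39
P(4) = 3(39) + 5(3) = 132
P(5) = 3(132) + 5(39) = 591
P(6) = 3(591) + 5(132) = 2433
P(7) = 3(2433) + 5(591) = 10254
P(8) = 3(10254) + 5(2433) = 42927
P(9) = 3(42927) + 5(10254) = 180051

180051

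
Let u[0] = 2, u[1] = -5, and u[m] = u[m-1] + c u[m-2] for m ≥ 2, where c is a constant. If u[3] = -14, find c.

3

u[2] = -5 + 2c
u[3] = -5 - 3c
So -5 - 3c = -14, giving c = 3.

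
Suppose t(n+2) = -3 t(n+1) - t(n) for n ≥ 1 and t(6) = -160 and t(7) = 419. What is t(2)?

Rearranging, t(n-2) = -(t(n) + 3 t(n-1)).
t(5) = -(419 + 3·(-160)) = 61
t(4) = -(-160 + 3·61) = -23
t(3) = -(61 + 3·(-23)) = 8
t(2) = -(-23 + 3·8) = -1

-1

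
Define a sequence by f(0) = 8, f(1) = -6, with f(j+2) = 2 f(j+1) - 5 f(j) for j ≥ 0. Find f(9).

f(2) = 2·(-6) - 5·8 = -52
f(3) = 2·(-52) - 5·(-6) = -74
f(4) = 2·(-74) - 5·(-52) = 112
f(5) = 2·112 - 5·(-74) = 594
f(6) = 2·594 - 5·112 = 628
f(7) = 2·628 - 5·594 = -1714
f(8) = 2·(-1714) - 5·628 = -6568
f(9) = 2·(-6568) - 5·(-1714) = -4566

-4566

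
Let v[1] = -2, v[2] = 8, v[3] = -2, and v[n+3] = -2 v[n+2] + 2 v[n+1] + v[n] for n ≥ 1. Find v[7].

v[4] = -2·(-2) + 2·8 + (-2) = 18
v[5] = -2·18 + 2·(-2) + 8 = -32
v[6] = -2·(-32) + 2·18 + (-2) = 98
v[7] = -2·98 + 2·(-32) + 18 = -242

-242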